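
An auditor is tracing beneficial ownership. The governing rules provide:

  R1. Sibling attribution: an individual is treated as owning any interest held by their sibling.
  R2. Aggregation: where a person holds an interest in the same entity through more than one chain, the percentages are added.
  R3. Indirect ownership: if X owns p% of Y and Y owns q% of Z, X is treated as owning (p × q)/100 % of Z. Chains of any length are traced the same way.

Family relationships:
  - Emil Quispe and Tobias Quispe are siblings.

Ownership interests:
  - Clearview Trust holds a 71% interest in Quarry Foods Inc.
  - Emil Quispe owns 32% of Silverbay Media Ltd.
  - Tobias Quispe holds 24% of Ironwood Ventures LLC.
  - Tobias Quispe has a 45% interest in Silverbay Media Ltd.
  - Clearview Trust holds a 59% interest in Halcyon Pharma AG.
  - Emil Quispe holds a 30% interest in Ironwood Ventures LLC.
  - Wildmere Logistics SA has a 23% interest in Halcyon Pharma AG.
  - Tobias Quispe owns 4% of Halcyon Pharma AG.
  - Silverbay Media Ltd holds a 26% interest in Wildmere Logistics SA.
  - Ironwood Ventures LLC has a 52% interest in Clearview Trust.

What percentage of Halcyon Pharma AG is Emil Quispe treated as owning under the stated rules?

25.1718%

By sibling attribution (R1), Emil Quispe is treated as also owning Tobias Quispe's interest in Silverbay Media Ltd, giving 32% + 45% = 77%.
By sibling attribution (R1), Emil Quispe is treated as also owning Tobias Quispe's interest in Ironwood Ventures LLC, giving 30% + 24% = 54%.
By sibling attribution (R1), Emil Quispe is treated as owning Tobias Quispe's 4% interest in Halcyon Pharma AG.
Chain via Silverbay Media Ltd → Wildmere Logistics SA (R3): 77% × 26% × 23% = 4.6046% of Halcyon Pharma AG.
Chain via Ironwood Ventures LLC → Clearview Trust (R3): 54% × 52% × 59% = 16.5672% of Halcyon Pharma AG.
Direct interest in Halcyon Pharma AG: 4%.
Aggregating (R2): 4.6046% + 16.5672% + 4% = 25.1718%.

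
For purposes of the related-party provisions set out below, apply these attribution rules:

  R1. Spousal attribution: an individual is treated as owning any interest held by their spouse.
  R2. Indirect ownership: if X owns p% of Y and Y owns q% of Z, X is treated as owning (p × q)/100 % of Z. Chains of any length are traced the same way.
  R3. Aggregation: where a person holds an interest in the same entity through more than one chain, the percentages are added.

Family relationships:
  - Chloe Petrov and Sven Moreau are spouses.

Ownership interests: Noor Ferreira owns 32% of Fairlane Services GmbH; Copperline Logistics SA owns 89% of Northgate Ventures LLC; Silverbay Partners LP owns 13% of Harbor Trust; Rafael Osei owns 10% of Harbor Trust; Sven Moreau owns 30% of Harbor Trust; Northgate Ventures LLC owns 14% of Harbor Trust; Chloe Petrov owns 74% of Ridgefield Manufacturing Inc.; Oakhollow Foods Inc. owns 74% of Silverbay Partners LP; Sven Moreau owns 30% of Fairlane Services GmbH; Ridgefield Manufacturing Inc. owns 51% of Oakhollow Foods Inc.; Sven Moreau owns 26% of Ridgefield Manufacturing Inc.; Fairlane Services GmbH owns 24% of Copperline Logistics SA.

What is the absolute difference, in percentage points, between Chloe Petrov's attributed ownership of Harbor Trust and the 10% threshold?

By spousal attribution (R1), Chloe Petrov is treated as also owning Sven Moreau's interest in Ridgefield Manufacturing Inc, giving 74% + 26% = 100%.
By spousal attribution (R1), Chloe Petrov is treated as owning Sven Moreau's 30% interest in Fairlane Services GmbH.
By spousal attribution (R1), Chloe Petrov is treated as owning Sven Moreau's 30% interest in Harbor Trust.
Chain via Ridgefield Manufacturing Inc. → Oakhollow Foods Inc. → Silverbay Partners LP (R2): 100% × 51% × 74% × 13% = 4.9062% of Harbor Trust.
Chain via Fairlane Services GmbH → Copperline Logistics SA → Northgate Ventures LLC (R2): 30% × 24% × 89% × 14% = 0.89712% of Harbor Trust.
Direct interest in Harbor Trust: 30%.
Aggregating (R3): 4.9062% + 0.89712% + 30% = 35.80332%.
35.80332% exceeds the 10% threshold by 25.80332 percentage points.

25.80332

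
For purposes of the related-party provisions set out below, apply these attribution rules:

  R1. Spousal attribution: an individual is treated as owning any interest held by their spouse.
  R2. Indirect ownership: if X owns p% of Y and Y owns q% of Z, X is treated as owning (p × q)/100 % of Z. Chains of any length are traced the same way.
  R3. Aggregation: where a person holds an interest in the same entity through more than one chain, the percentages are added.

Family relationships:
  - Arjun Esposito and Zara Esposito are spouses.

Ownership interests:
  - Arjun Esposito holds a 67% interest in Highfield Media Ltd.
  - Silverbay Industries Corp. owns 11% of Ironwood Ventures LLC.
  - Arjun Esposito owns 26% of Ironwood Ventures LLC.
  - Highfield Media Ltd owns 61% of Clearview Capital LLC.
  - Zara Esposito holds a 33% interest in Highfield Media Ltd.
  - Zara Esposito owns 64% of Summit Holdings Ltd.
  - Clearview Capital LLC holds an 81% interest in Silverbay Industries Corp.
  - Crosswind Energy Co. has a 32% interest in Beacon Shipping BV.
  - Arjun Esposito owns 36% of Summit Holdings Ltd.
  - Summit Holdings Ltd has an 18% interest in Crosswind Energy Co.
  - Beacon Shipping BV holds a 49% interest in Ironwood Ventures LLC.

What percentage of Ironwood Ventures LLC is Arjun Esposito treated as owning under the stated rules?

34.2575%

By spousal attribution (R1), Arjun Esposito is treated as also owning Zara Esposito's interest in Highfield Media Ltd, giving 67% + 33% = 100%.
By spousal attribution (R1), Arjun Esposito is treated as also owning Zara Esposito's interest in Summit Holdings Ltd, giving 36% + 64% = 100%.
Chain via Highfield Media Ltd → Clearview Capital LLC → Silverbay Industries Corp. (R2): 100% × 61% × 81% × 11% = 5.4351% of Ironwood Ventures LLC.
Chain via Summit Holdings Ltd → Crosswind Energy Co. → Beacon Shipping BV (R2): 100% × 18% × 32% × 49% = 2.8224% of Ironwood Ventures LLC.
Direct interest in Ironwood Ventures LLC: 26%.
Aggregating (R3): 5.4351% + 2.8224% + 26% = 34.2575%.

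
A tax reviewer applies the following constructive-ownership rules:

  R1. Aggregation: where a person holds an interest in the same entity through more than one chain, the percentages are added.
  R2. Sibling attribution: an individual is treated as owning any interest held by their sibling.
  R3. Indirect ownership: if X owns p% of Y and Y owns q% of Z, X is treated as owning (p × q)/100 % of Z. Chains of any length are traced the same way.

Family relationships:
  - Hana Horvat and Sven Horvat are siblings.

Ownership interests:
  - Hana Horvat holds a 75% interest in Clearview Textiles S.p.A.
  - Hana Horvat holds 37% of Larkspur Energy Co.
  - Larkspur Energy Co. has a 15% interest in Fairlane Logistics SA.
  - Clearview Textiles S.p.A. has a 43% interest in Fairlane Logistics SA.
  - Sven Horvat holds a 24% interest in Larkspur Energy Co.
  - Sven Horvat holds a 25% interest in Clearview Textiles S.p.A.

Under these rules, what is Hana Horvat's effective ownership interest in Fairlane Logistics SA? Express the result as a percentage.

By sibling attribution (R2), Hana Horvat is treated as also owning Sven Horvat's interest in Clearview Textiles S.p.A, giving 75% + 25% = 100%.
By sibling attribution (R2), Hana Horvat is treated as also owning Sven Horvat's interest in Larkspur Energy Co, giving 37% + 24% = 61%.
Chain via Clearview Textiles S.p.A. (R3): 100% × 43% = 43% of Fairlane Logistics SA.
Chain via Larkspur Energy Co. (R3): 61% × 15% = 9.15% of Fairlane Logistics SA.
Aggregating (R1): 43% + 9.15% = 52.15%.

52.15%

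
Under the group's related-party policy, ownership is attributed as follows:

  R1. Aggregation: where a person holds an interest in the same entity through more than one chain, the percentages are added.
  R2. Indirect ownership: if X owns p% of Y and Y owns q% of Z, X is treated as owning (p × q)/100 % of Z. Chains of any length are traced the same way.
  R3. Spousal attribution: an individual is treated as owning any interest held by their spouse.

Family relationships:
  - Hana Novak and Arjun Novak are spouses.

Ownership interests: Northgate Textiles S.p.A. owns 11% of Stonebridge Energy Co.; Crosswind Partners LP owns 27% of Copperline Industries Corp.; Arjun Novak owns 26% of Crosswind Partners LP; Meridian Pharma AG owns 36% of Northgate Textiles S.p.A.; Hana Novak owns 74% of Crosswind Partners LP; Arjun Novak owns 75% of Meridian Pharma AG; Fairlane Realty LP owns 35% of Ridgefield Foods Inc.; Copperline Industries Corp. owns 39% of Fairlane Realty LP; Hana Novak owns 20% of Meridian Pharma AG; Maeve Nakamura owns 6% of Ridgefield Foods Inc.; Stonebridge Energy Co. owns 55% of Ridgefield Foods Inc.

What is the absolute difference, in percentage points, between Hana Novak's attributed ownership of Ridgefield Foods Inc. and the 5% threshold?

0.7546

By spousal attribution (R3), Hana Novak is treated as also owning Arjun Novak's interest in Meridian Pharma AG, giving 20% + 75% = 95%.
By spousal attribution (R3), Hana Novak is treated as also owning Arjun Novak's interest in Crosswind Partners LP, giving 74% + 26% = 100%.
Chain via Meridian Pharma AG → Northgate Textiles S.p.A. → Stonebridge Energy Co. (R2): 95% × 36% × 11% × 55% = 2.0691% of Ridgefield Foods Inc.
Chain via Crosswind Partners LP → Copperline Industries Corp. → Fairlane Realty LP (R2): 100% × 27% × 39% × 35% = 3.6855% of Ridgefield Foods Inc.
Aggregating (R1): 2.0691% + 3.6855% = 5.7546%.
5.7546% exceeds the 5% threshold by 0.7546 percentage points.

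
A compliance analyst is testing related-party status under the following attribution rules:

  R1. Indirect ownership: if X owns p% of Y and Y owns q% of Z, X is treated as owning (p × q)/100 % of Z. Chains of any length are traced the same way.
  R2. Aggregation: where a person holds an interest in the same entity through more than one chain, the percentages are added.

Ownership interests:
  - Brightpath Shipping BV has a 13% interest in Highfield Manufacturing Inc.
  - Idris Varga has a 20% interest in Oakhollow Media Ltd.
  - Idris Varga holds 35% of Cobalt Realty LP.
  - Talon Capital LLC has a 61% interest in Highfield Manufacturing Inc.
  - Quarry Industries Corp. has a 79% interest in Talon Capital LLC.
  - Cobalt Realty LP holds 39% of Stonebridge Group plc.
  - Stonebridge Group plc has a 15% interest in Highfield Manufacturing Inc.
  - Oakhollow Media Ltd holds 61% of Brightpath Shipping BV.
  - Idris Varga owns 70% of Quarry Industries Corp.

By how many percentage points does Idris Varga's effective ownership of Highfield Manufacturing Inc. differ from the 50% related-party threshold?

Chain via Oakhollow Media Ltd → Brightpath Shipping BV (R1): 20% × 61% × 13% = 1.586% of Highfield Manufacturing Inc.
Chain via Quarry Industries Corp. → Talon Capital LLC (R1): 70% × 79% × 61% = 33.733% of Highfield Manufacturing Inc.
Chain via Cobalt Realty LP → Stonebridge Group plc (R1): 35% × 39% × 15% = 2.0475% of Highfield Manufacturing Inc.
Aggregating (R2): 1.586% + 33.733% + 2.0475% = 37.3665%.
37.3665% falls short of the 50% threshold by 12.6335 percentage points.

12.6335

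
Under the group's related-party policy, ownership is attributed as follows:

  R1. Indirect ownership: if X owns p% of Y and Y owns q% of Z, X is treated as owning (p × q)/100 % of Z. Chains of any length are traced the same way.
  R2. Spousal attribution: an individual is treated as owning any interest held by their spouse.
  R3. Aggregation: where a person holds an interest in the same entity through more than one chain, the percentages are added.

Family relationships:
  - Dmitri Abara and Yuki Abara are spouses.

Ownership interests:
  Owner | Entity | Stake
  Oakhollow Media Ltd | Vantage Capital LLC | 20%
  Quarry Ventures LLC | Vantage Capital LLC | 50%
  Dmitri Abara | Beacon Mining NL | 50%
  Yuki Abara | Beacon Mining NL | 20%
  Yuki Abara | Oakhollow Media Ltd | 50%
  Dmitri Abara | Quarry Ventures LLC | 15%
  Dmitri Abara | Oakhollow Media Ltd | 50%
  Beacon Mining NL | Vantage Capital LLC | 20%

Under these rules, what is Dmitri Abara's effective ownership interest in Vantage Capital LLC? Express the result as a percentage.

41.5%

By spousal attribution (R2), Dmitri Abara is treated as also owning Yuki Abara's interest in Beacon Mining NL, giving 50% + 20% = 70%.
By spousal attribution (R2), Dmitri Abara is treated as also owning Yuki Abara's interest in Oakhollow Media Ltd, giving 50% + 50% = 100%.
Chain via Beacon Mining NL (R1): 70% × 20% = 14% of Vantage Capital LLC.
Chain via Oakhollow Media Ltd (R1): 100% × 20% = 20% of Vantage Capital LLC.
Chain via Quarry Ventures LLC (R1): 15% × 50% = 7.5% of Vantage Capital LLC.
Aggregating (R3): 14% + 20% + 7.5% = 41.5%.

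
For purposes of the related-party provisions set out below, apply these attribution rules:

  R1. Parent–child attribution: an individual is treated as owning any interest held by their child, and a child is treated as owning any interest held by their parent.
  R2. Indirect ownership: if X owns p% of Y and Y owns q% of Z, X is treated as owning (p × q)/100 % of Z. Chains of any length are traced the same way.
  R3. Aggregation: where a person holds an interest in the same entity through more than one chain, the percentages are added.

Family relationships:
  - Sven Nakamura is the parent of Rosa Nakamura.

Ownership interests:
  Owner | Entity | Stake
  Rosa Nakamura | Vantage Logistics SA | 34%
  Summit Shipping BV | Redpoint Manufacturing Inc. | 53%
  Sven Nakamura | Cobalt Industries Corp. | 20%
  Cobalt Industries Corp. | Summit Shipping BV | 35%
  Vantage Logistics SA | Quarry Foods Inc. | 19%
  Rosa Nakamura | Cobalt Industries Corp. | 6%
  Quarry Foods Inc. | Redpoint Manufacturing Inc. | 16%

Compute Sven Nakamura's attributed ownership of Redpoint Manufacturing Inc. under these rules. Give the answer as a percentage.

5.8566%

By parent–child attribution (R1), Sven Nakamura is treated as also owning Rosa Nakamura's interest in Cobalt Industries Corp, giving 20% + 6% = 26%.
By parent–child attribution (R1), Sven Nakamura is treated as owning Rosa Nakamura's 34% interest in Vantage Logistics SA.
Chain via Cobalt Industries Corp. → Summit Shipping BV (R2): 26% × 35% × 53% = 4.823% of Redpoint Manufacturing Inc.
Chain via Vantage Logistics SA → Quarry Foods Inc. (R2): 34% × 19% × 16% = 1.0336% of Redpoint Manufacturing Inc.
Aggregating (R3): 4.823% + 1.0336% = 5.8566%.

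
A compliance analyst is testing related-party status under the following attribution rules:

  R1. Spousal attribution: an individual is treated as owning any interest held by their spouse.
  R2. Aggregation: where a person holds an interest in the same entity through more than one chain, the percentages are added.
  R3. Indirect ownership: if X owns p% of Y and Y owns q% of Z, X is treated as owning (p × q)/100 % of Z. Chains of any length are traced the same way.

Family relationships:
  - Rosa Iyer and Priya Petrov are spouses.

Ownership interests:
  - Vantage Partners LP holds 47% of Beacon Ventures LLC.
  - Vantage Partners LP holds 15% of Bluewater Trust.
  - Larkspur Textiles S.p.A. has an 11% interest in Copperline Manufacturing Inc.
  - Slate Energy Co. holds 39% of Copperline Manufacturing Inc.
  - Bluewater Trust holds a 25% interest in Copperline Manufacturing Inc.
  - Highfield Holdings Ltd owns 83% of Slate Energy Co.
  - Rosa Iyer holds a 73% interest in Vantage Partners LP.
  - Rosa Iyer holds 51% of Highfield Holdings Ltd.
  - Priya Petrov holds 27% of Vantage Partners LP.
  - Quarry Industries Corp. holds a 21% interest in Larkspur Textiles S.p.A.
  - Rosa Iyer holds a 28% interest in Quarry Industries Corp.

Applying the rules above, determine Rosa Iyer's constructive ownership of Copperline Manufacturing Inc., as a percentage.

By spousal attribution (R1), Rosa Iyer is treated as also owning Priya Petrov's interest in Vantage Partners LP, giving 73% + 27% = 100%.
Chain via Highfield Holdings Ltd → Slate Energy Co. (R3): 51% × 83% × 39% = 16.5087% of Copperline Manufacturing Inc.
Chain via Vantage Partners LP → Bluewater Trust (R3): 100% × 15% × 25% = 3.75% of Copperline Manufacturing Inc.
Chain via Quarry Industries Corp. → Larkspur Textiles S.p.A. (R3): 28% × 21% × 11% = 0.6468% of Copperline Manufacturing Inc.
Aggregating (R2): 16.5087% + 3.75% + 0.6468% = 20.9055%.

20.9055%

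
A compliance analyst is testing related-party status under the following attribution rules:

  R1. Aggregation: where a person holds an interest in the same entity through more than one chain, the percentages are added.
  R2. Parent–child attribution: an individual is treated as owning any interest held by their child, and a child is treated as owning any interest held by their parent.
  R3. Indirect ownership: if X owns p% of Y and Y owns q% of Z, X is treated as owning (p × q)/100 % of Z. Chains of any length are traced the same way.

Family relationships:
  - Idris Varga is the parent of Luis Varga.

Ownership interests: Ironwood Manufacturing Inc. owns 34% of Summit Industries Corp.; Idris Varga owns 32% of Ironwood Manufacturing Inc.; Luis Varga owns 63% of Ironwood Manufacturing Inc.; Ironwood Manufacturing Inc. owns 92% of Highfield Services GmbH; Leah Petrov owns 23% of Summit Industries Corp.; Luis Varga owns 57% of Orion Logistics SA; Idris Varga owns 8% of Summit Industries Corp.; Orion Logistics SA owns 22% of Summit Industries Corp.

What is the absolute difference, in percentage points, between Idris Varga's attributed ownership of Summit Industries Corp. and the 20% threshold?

32.84

By parent–child attribution (R2), Idris Varga is treated as also owning Luis Varga's interest in Ironwood Manufacturing Inc, giving 32% + 63% = 95%.
By parent–child attribution (R2), Idris Varga is treated as owning Luis Varga's 57% interest in Orion Logistics SA.
Chain via Ironwood Manufacturing Inc. (R3): 95% × 34% = 32.3% of Summit Industries Corp.
Direct interest in Summit Industries Corp: 8%.
Chain via Orion Logistics SA (R3): 57% × 22% = 12.54% of Summit Industries Corp.
Aggregating (R1): 32.3% + 8% + 12.54% = 52.84%.
52.84% exceeds the 20% threshold by 32.84 percentage points.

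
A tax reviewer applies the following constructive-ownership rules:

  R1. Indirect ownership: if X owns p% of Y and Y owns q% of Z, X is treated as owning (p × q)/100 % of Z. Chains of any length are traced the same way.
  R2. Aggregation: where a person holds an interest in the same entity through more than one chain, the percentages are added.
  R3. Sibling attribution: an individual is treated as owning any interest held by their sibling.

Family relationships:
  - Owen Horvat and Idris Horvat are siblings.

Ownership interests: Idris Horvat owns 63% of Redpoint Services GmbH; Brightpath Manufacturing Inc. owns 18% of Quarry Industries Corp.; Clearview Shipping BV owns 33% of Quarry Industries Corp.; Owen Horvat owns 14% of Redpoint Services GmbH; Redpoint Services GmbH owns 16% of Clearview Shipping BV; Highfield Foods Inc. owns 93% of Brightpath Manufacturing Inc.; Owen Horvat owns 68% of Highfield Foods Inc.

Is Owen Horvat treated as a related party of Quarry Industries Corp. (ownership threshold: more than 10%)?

By sibling attribution (R3), Owen Horvat is treated as also owning Idris Horvat's interest in Redpoint Services GmbH, giving 14% + 63% = 77%.
Chain via Highfield Foods Inc. → Brightpath Manufacturing Inc. (R1): 68% × 93% × 18% = 11.3832% of Quarry Industries Corp.
Chain via Redpoint Services GmbH → Clearview Shipping BV (R1): 77% × 16% × 33% = 4.0656% of Quarry Industries Corp.
Aggregating (R2): 11.3832% + 4.0656% = 15.4488%.
15.4488% exceeds the 10% threshold, so Owen is a related party to Quarry Industries Corp.

Yes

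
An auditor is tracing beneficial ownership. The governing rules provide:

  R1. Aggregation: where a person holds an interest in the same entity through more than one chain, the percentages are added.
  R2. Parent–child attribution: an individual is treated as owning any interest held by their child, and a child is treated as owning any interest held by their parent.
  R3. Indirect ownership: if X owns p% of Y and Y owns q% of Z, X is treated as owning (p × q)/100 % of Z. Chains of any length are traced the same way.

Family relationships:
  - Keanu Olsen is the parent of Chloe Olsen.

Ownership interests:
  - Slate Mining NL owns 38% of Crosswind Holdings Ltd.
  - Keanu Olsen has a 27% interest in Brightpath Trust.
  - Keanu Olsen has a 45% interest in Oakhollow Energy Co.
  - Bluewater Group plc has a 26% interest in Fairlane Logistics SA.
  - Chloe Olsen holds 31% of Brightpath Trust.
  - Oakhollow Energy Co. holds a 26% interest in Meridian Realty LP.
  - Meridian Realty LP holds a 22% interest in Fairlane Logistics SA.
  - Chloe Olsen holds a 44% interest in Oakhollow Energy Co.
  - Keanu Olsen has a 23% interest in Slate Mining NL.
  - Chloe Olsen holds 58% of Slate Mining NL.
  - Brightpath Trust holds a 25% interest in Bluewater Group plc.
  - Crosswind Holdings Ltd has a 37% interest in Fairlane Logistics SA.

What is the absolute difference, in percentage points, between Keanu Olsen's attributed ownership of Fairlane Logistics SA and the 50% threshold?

29.7506

By parent–child attribution (R2), Keanu Olsen is treated as also owning Chloe Olsen's interest in Oakhollow Energy Co, giving 45% + 44% = 89%.
By parent–child attribution (R2), Keanu Olsen is treated as also owning Chloe Olsen's interest in Brightpath Trust, giving 27% + 31% = 58%.
By parent–child attribution (R2), Keanu Olsen is treated as also owning Chloe Olsen's interest in Slate Mining NL, giving 23% + 58% = 81%.
Chain via Oakhollow Energy Co. → Meridian Realty LP (R3): 89% × 26% × 22% = 5.0908% of Fairlane Logistics SA.
Chain via Brightpath Trust → Bluewater Group plc (R3): 58% × 25% × 26% = 3.77% of Fairlane Logistics SA.
Chain via Slate Mining NL → Crosswind Holdings Ltd (R3): 81% × 38% × 37% = 11.3886% of Fairlane Logistics SA.
Aggregating (R1): 5.0908% + 3.77% + 11.3886% = 20.2494%.
20.2494% falls short of the 50% threshold by 29.7506 percentage points.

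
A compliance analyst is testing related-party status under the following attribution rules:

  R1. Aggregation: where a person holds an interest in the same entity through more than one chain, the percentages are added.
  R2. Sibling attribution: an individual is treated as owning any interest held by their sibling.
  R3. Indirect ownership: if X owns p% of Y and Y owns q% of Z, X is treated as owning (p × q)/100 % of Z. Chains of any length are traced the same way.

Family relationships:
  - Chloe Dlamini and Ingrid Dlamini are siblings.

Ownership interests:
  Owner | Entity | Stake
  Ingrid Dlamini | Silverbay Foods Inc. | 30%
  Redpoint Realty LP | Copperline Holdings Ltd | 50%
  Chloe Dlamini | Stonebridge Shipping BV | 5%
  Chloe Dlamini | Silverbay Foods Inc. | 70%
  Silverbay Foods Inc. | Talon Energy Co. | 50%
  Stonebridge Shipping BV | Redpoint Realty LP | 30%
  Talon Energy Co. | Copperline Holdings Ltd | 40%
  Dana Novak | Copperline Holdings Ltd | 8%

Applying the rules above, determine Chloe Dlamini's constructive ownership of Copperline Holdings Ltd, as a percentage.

By sibling attribution (R2), Chloe Dlamini is treated as also owning Ingrid Dlamini's interest in Silverbay Foods Inc, giving 70% + 30% = 100%.
Chain via Stonebridge Shipping BV → Redpoint Realty LP (R3): 5% × 30% × 50% = 0.75% of Copperline Holdings Ltd.
Chain via Silverbay Foods Inc. → Talon Energy Co. (R3): 100% × 50% × 40% = 20% of Copperline Holdings Ltd.
Aggregating (R1): 0.75% + 20% = 20.75%.

20.75%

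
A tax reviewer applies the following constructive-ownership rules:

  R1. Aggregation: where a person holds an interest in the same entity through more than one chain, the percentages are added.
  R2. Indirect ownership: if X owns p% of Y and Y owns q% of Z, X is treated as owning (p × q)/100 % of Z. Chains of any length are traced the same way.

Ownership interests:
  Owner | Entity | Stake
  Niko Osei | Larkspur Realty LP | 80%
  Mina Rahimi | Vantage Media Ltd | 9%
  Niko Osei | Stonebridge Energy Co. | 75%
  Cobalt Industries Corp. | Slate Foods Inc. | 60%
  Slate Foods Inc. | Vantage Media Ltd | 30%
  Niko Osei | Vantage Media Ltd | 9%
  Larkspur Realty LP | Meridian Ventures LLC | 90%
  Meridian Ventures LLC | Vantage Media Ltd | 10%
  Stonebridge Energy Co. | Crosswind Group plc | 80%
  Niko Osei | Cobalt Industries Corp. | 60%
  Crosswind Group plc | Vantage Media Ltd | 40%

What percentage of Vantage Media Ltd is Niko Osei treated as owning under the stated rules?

51%

Chain via Cobalt Industries Corp. → Slate Foods Inc. (R2): 60% × 60% × 30% = 10.8% of Vantage Media Ltd.
Chain via Stonebridge Energy Co. → Crosswind Group plc (R2): 75% × 80% × 40% = 24% of Vantage Media Ltd.
Chain via Larkspur Realty LP → Meridian Ventures LLC (R2): 80% × 90% × 10% = 7.2% of Vantage Media Ltd.
Direct interest in Vantage Media Ltd: 9%.
Aggregating (R1): 10.8% + 24% + 7.2% + 9% = 51%.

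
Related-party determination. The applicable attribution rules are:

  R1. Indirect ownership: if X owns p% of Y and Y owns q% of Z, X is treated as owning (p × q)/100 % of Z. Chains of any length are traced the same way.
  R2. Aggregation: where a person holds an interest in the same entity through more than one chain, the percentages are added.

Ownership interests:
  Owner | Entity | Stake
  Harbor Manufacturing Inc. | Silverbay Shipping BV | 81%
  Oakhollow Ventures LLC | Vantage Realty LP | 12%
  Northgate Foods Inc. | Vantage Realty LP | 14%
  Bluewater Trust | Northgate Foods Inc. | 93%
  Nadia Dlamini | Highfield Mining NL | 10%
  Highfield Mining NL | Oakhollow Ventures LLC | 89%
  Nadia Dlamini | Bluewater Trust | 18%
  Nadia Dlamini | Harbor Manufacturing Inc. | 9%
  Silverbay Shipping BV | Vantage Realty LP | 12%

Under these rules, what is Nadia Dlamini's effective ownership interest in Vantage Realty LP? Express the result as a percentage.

4.2864%

Chain via Bluewater Trust → Northgate Foods Inc. (R1): 18% × 93% × 14% = 2.3436% of Vantage Realty LP.
Chain via Highfield Mining NL → Oakhollow Ventures LLC (R1): 10% × 89% × 12% = 1.068% of Vantage Realty LP.
Chain via Harbor Manufacturing Inc. → Silverbay Shipping BV (R1): 9% × 81% × 12% = 0.8748% of Vantage Realty LP.
Aggregating (R2): 2.3436% + 1.068% + 0.8748% = 4.2864%.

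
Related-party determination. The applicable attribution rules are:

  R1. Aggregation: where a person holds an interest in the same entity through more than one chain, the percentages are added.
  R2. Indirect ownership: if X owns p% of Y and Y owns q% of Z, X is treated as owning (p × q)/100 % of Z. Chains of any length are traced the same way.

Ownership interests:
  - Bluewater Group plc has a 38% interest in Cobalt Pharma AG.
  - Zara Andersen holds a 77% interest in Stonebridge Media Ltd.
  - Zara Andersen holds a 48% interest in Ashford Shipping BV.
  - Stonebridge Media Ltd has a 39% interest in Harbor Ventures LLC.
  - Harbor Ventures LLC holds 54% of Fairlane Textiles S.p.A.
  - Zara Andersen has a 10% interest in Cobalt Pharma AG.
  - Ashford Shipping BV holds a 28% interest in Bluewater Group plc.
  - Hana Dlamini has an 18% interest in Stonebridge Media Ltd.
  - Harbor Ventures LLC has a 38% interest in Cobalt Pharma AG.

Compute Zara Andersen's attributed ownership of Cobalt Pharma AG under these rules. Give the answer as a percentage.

26.5186%

Chain via Ashford Shipping BV → Bluewater Group plc (R2): 48% × 28% × 38% = 5.1072% of Cobalt Pharma AG.
Chain via Stonebridge Media Ltd → Harbor Ventures LLC (R2): 77% × 39% × 38% = 11.4114% of Cobalt Pharma AG.
Direct interest in Cobalt Pharma AG: 10%.
Aggregating (R1): 5.1072% + 11.4114% + 10% = 26.5186%.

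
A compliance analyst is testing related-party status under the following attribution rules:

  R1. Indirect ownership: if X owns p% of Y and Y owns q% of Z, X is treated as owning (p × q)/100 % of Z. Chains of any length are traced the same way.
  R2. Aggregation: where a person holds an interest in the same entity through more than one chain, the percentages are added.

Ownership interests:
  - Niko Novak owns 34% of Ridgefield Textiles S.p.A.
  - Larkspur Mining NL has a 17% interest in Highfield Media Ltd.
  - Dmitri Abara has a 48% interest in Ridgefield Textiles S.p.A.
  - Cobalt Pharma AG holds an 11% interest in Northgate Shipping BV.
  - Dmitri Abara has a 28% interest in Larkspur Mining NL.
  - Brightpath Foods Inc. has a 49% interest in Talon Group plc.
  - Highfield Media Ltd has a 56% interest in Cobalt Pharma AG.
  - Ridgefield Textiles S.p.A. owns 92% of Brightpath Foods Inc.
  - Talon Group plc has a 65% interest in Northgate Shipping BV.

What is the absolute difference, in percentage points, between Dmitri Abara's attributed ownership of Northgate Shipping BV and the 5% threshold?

Chain via Larkspur Mining NL → Highfield Media Ltd → Cobalt Pharma AG (R1): 28% × 17% × 56% × 11% = 0.293216% of Northgate Shipping BV.
Chain via Ridgefield Textiles S.p.A. → Brightpath Foods Inc. → Talon Group plc (R1): 48% × 92% × 49% × 65% = 14.06496% of Northgate Shipping BV.
Aggregating (R2): 0.293216% + 14.06496% = 14.358176%.
14.358176% exceeds the 5% threshold by 9.358176 percentage points.

9.358176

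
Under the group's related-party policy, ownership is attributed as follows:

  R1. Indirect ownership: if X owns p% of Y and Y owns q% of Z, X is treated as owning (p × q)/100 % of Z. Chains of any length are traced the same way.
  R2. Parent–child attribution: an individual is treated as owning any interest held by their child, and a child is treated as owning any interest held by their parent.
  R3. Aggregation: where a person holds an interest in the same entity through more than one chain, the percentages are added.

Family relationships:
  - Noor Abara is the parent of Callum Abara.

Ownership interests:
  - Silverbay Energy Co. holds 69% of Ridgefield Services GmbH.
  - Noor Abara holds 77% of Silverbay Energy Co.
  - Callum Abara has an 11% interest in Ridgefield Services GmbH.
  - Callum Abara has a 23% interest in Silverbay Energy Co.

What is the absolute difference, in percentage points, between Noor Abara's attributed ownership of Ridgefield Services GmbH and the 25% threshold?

By parent–child attribution (R2), Noor Abara is treated as also owning Callum Abara's interest in Silverbay Energy Co, giving 77% + 23% = 100%.
By parent–child attribution (R2), Noor Abara is treated as owning Callum Abara's 11% interest in Ridgefield Services GmbH.
Chain via Silverbay Energy Co. (R1): 100% × 69% = 69% of Ridgefield Services GmbH.
Direct interest in Ridgefield Services GmbH: 11%.
Aggregating (R3): 69% + 11% = 80%.
80% exceeds the 25% threshold by 55 percentage points.

55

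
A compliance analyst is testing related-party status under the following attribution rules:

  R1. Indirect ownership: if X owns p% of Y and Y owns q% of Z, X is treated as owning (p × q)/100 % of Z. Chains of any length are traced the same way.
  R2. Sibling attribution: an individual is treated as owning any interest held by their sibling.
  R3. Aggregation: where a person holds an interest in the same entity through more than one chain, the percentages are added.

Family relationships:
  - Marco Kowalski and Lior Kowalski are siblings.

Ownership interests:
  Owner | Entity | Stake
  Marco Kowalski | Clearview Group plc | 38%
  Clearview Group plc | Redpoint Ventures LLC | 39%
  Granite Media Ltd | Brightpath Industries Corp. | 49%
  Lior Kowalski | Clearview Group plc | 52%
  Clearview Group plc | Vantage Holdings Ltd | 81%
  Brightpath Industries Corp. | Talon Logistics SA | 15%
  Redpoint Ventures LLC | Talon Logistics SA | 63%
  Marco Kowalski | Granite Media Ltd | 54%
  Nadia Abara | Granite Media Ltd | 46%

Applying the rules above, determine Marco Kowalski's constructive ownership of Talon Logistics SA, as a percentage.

By sibling attribution (R2), Marco Kowalski is treated as also owning Lior Kowalski's interest in Clearview Group plc, giving 38% + 52% = 90%.
Chain via Granite Media Ltd → Brightpath Industries Corp. (R1): 54% × 49% × 15% = 3.969% of Talon Logistics SA.
Chain via Clearview Group plc → Redpoint Ventures LLC (R1): 90% × 39% × 63% = 22.113% of Talon Logistics SA.
Aggregating (R3): 3.969% + 22.113% = 26.082%.

26.082%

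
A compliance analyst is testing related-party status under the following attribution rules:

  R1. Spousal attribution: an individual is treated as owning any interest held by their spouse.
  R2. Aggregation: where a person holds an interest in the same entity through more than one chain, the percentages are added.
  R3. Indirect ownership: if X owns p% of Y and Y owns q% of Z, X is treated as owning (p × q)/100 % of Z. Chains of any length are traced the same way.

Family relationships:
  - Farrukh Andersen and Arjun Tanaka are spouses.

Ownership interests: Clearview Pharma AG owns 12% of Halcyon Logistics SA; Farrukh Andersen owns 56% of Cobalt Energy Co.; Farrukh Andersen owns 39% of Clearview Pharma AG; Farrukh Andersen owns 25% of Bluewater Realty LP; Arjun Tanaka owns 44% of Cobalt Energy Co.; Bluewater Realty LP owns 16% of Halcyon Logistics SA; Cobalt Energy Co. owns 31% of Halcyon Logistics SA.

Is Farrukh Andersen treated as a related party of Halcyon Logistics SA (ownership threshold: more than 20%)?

By spousal attribution (R1), Farrukh Andersen is treated as also owning Arjun Tanaka's interest in Cobalt Energy Co, giving 56% + 44% = 100%.
Chain via Cobalt Energy Co. (R3): 100% × 31% = 31% of Halcyon Logistics SA.
Chain via Clearview Pharma AG (R3): 39% × 12% = 4.68% of Halcyon Logistics SA.
Chain via Bluewater Realty LP (R3): 25% × 16% = 4% of Halcyon Logistics SA.
Aggregating (R2): 31% + 4.68% + 4% = 39.68%.
39.68% exceeds the 20% threshold, so Farrukh is a related party to Halcyon Logistics SA.

Yes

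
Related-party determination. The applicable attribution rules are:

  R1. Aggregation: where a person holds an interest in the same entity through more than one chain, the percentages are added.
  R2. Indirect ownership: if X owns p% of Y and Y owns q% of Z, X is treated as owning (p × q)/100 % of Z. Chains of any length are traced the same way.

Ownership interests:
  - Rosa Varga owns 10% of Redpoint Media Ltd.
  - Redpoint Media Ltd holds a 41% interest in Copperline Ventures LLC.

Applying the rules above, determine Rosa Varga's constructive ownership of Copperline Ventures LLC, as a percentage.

Chain via Redpoint Media Ltd (R2): 10% × 41% = 4.1% of Copperline Ventures LLC.

4.1%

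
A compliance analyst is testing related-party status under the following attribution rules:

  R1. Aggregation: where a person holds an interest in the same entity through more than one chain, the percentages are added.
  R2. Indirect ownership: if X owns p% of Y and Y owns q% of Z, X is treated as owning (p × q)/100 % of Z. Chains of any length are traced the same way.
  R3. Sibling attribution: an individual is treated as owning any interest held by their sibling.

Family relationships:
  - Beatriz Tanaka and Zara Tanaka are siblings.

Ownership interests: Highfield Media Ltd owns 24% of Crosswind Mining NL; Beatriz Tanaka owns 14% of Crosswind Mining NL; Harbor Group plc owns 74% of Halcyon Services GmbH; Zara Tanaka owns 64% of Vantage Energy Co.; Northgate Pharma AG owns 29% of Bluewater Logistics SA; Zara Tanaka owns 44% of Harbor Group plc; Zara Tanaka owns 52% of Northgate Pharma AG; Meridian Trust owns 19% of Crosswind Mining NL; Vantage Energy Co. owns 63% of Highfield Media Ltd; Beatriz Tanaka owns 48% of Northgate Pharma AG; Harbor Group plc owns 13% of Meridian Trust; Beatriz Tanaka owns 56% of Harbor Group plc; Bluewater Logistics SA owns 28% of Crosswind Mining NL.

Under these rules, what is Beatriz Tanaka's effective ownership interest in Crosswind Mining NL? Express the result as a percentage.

34.2668%

By sibling attribution (R3), Beatriz Tanaka is treated as also owning Zara Tanaka's interest in Northgate Pharma AG, giving 48% + 52% = 100%.
By sibling attribution (R3), Beatriz Tanaka is treated as also owning Zara Tanaka's interest in Harbor Group plc, giving 56% + 44% = 100%.
By sibling attribution (R3), Beatriz Tanaka is treated as owning Zara Tanaka's 64% interest in Vantage Energy Co.
Chain via Northgate Pharma AG → Bluewater Logistics SA (R2): 100% × 29% × 28% = 8.12% of Crosswind Mining NL.
Chain via Harbor Group plc → Meridian Trust (R2): 100% × 13% × 19% = 2.47% of Crosswind Mining NL.
Direct interest in Crosswind Mining NL: 14%.
Chain via Vantage Energy Co. → Highfield Media Ltd (R2): 64% × 63% × 24% = 9.6768% of Crosswind Mining NL.
Aggregating (R1): 8.12% + 2.47% + 14% + 9.6768% = 34.2668%.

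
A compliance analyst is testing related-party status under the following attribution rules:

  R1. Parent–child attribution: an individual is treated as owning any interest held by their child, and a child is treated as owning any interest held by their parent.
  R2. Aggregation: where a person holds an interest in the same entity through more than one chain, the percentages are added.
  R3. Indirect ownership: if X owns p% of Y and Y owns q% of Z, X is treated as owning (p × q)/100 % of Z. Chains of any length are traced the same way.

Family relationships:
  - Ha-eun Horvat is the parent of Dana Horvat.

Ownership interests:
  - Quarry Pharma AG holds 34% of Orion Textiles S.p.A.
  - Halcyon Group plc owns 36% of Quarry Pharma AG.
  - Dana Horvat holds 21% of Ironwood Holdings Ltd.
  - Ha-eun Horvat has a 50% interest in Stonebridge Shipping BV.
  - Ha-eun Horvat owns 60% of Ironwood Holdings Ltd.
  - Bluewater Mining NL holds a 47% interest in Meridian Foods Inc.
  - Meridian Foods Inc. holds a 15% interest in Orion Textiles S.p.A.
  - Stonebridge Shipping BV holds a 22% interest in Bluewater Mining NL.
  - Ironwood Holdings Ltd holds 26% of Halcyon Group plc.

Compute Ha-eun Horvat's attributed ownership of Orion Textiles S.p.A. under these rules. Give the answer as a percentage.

3.353244%

By parent–child attribution (R1), Ha-eun Horvat is treated as also owning Dana Horvat's interest in Ironwood Holdings Ltd, giving 60% + 21% = 81%.
Chain via Ironwood Holdings Ltd → Halcyon Group plc → Quarry Pharma AG (R3): 81% × 26% × 36% × 34% = 2.577744% of Orion Textiles S.p.A.
Chain via Stonebridge Shipping BV → Bluewater Mining NL → Meridian Foods Inc. (R3): 50% × 22% × 47% × 15% = 0.7755% of Orion Textiles S.p.A.
Aggregating (R2): 2.577744% + 0.7755% = 3.353244%.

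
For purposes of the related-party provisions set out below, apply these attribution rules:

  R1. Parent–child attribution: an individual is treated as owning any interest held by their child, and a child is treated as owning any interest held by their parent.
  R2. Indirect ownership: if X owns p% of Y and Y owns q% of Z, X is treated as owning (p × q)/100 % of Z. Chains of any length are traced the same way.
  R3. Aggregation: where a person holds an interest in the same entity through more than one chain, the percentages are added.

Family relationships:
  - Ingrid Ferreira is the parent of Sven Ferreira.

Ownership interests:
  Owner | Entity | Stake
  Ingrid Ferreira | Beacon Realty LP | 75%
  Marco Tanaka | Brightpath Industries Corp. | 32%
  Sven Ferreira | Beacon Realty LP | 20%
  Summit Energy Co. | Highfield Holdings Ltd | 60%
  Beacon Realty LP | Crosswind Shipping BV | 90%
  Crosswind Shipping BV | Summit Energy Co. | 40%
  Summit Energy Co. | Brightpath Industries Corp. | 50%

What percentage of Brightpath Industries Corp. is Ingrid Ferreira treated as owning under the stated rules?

17.1%

By parent–child attribution (R1), Ingrid Ferreira is treated as also owning Sven Ferreira's interest in Beacon Realty LP, giving 75% + 20% = 95%.
Chain via Beacon Realty LP → Crosswind Shipping BV → Summit Energy Co. (R2): 95% × 90% × 40% × 50% = 17.1% of Brightpath Industries Corp.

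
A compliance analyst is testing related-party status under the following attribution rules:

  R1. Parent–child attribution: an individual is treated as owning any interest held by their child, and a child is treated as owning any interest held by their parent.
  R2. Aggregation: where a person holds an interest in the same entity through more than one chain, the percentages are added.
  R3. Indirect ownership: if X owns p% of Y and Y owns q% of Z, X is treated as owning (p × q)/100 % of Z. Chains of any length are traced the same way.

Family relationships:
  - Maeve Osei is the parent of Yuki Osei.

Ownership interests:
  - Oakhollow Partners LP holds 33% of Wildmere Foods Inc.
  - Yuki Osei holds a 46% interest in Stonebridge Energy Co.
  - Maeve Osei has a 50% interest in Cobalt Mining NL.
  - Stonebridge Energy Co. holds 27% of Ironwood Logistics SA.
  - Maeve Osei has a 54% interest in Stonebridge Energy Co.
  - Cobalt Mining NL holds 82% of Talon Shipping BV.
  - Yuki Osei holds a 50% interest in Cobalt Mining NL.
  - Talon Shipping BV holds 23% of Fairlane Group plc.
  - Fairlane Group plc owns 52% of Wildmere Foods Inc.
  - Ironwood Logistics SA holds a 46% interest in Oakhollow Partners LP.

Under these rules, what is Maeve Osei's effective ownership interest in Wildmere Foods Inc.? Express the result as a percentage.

13.9058%

By parent–child attribution (R1), Maeve Osei is treated as also owning Yuki Osei's interest in Stonebridge Energy Co, giving 54% + 46% = 100%.
By parent–child attribution (R1), Maeve Osei is treated as also owning Yuki Osei's interest in Cobalt Mining NL, giving 50% + 50% = 100%.
Chain via Stonebridge Energy Co. → Ironwood Logistics SA → Oakhollow Partners LP (R3): 100% × 27% × 46% × 33% = 4.0986% of Wildmere Foods Inc.
Chain via Cobalt Mining NL → Talon Shipping BV → Fairlane Group plc (R3): 100% × 82% × 23% × 52% = 9.8072% of Wildmere Foods Inc.
Aggregating (R2): 4.0986% + 9.8072% = 13.9058%.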